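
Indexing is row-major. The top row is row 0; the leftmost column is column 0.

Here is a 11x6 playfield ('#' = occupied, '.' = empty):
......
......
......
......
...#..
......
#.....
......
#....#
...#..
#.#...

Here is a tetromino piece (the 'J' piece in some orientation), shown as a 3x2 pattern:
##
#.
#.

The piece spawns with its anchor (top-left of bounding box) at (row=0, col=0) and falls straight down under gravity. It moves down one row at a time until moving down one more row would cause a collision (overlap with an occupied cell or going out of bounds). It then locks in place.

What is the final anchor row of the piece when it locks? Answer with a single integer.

Spawn at (row=0, col=0). Try each row:
  row 0: fits
  row 1: fits
  row 2: fits
  row 3: fits
  row 4: blocked -> lock at row 3

Answer: 3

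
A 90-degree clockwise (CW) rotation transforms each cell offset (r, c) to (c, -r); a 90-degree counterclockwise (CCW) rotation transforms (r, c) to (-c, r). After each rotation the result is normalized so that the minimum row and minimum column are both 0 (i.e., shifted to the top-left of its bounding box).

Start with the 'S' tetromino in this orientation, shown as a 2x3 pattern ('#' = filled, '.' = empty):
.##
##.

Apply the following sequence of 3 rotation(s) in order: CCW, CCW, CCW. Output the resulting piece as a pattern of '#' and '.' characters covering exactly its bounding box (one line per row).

Answer: #.
##
.#

Derivation:
Start:
.##
##.
After rotation 1 (CCW):
#.
##
.#
After rotation 2 (CCW):
.##
##.
After rotation 3 (CCW):
#.
##
.#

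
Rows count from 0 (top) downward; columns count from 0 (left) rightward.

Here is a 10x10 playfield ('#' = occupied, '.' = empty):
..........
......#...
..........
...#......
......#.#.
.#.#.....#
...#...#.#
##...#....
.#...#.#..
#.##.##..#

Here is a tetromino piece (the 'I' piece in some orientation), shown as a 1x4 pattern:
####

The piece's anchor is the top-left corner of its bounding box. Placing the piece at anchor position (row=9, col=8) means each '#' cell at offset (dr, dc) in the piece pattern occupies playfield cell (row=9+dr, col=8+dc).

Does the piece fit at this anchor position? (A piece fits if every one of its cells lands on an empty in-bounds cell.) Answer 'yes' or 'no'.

Check each piece cell at anchor (9, 8):
  offset (0,0) -> (9,8): empty -> OK
  offset (0,1) -> (9,9): occupied ('#') -> FAIL
  offset (0,2) -> (9,10): out of bounds -> FAIL
  offset (0,3) -> (9,11): out of bounds -> FAIL
All cells valid: no

Answer: no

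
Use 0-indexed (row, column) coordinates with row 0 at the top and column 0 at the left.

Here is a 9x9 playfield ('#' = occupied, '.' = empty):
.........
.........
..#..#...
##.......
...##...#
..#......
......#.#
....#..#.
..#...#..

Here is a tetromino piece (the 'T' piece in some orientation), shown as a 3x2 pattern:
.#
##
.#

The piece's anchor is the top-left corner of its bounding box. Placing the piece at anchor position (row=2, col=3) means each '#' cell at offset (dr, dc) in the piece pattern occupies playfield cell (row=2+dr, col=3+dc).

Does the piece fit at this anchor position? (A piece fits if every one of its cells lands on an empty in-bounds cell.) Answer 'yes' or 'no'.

Check each piece cell at anchor (2, 3):
  offset (0,1) -> (2,4): empty -> OK
  offset (1,0) -> (3,3): empty -> OK
  offset (1,1) -> (3,4): empty -> OK
  offset (2,1) -> (4,4): occupied ('#') -> FAIL
All cells valid: no

Answer: no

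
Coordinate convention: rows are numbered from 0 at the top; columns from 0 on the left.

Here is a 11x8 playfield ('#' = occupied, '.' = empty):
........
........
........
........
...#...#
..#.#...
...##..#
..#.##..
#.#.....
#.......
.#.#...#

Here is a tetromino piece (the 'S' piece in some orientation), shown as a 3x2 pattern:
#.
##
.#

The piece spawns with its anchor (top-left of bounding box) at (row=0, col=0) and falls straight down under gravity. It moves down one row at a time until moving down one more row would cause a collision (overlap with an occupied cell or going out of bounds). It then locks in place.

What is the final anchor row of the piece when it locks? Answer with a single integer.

Answer: 6

Derivation:
Spawn at (row=0, col=0). Try each row:
  row 0: fits
  row 1: fits
  row 2: fits
  row 3: fits
  row 4: fits
  row 5: fits
  row 6: fits
  row 7: blocked -> lock at row 6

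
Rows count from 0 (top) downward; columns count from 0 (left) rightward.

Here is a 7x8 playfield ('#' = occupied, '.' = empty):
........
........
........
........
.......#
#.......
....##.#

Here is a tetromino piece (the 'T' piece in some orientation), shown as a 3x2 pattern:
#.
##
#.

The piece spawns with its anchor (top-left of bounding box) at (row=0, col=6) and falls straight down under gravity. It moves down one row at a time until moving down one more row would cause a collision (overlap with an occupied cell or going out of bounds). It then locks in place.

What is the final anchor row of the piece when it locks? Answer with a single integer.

Answer: 2

Derivation:
Spawn at (row=0, col=6). Try each row:
  row 0: fits
  row 1: fits
  row 2: fits
  row 3: blocked -> lock at row 2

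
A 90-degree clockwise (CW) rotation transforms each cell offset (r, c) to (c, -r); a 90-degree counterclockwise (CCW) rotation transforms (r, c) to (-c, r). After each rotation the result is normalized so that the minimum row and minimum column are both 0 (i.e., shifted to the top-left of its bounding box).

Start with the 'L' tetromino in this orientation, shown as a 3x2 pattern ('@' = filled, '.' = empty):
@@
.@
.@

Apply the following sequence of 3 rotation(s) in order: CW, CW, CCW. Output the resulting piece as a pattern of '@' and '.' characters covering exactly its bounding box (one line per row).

Start:
@@
.@
.@
After rotation 1 (CW):
..@
@@@
After rotation 2 (CW):
@.
@.
@@
After rotation 3 (CCW):
..@
@@@

Answer: ..@
@@@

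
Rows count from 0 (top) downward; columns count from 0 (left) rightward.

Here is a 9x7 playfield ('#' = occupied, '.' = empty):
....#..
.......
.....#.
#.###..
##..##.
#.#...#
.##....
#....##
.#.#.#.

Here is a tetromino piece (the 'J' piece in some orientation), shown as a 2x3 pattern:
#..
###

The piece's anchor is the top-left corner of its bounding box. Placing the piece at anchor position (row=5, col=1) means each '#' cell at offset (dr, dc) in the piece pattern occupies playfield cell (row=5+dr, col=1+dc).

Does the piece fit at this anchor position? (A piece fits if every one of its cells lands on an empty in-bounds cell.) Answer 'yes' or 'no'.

Check each piece cell at anchor (5, 1):
  offset (0,0) -> (5,1): empty -> OK
  offset (1,0) -> (6,1): occupied ('#') -> FAIL
  offset (1,1) -> (6,2): occupied ('#') -> FAIL
  offset (1,2) -> (6,3): empty -> OK
All cells valid: no

Answer: no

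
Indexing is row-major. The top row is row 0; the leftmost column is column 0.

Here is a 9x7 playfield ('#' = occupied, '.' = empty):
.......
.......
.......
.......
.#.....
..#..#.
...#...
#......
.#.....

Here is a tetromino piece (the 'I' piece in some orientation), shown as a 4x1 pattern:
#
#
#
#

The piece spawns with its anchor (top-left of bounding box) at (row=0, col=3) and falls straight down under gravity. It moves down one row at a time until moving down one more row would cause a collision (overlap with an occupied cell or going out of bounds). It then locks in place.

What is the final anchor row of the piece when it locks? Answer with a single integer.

Answer: 2

Derivation:
Spawn at (row=0, col=3). Try each row:
  row 0: fits
  row 1: fits
  row 2: fits
  row 3: blocked -> lock at row 2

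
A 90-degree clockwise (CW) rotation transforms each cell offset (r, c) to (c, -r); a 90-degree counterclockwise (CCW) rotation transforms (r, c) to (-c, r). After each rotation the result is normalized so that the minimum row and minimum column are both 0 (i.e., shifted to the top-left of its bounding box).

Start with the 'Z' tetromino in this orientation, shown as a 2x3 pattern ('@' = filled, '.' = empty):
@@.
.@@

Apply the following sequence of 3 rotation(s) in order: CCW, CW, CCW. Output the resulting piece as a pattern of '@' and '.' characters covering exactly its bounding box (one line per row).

Start:
@@.
.@@
After rotation 1 (CCW):
.@
@@
@.
After rotation 2 (CW):
@@.
.@@
After rotation 3 (CCW):
.@
@@
@.

Answer: .@
@@
@.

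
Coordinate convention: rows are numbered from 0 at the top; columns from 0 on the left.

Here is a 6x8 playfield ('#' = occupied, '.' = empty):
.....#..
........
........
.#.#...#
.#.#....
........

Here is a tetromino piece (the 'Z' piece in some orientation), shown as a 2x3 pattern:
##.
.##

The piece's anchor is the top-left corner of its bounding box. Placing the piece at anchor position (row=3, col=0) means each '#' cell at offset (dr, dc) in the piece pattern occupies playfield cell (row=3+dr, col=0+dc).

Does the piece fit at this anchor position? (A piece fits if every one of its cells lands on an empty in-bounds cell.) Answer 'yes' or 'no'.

Answer: no

Derivation:
Check each piece cell at anchor (3, 0):
  offset (0,0) -> (3,0): empty -> OK
  offset (0,1) -> (3,1): occupied ('#') -> FAIL
  offset (1,1) -> (4,1): occupied ('#') -> FAIL
  offset (1,2) -> (4,2): empty -> OK
All cells valid: no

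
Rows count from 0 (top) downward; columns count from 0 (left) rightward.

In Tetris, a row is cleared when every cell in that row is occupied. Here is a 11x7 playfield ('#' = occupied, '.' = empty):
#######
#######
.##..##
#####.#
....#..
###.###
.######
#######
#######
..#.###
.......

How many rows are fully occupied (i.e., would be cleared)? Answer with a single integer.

Answer: 4

Derivation:
Check each row:
  row 0: 0 empty cells -> FULL (clear)
  row 1: 0 empty cells -> FULL (clear)
  row 2: 3 empty cells -> not full
  row 3: 1 empty cell -> not full
  row 4: 6 empty cells -> not full
  row 5: 1 empty cell -> not full
  row 6: 1 empty cell -> not full
  row 7: 0 empty cells -> FULL (clear)
  row 8: 0 empty cells -> FULL (clear)
  row 9: 3 empty cells -> not full
  row 10: 7 empty cells -> not full
Total rows cleared: 4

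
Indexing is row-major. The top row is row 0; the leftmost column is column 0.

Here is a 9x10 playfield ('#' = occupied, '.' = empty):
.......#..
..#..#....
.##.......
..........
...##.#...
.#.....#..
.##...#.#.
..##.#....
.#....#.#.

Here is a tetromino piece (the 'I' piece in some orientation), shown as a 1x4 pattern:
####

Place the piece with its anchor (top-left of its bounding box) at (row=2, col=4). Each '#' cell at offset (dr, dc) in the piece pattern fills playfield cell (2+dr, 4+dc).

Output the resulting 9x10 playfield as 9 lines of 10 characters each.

Answer: .......#..
..#..#....
.##.####..
..........
...##.#...
.#.....#..
.##...#.#.
..##.#....
.#....#.#.

Derivation:
Fill (2+0,4+0) = (2,4)
Fill (2+0,4+1) = (2,5)
Fill (2+0,4+2) = (2,6)
Fill (2+0,4+3) = (2,7)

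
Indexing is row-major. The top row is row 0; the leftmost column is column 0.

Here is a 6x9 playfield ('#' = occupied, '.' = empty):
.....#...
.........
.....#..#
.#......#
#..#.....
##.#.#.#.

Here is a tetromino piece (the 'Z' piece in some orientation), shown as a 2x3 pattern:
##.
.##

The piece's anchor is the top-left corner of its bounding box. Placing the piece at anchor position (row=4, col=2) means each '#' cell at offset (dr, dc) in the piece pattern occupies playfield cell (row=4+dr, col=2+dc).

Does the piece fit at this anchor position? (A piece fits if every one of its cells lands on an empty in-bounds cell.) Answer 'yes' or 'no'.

Answer: no

Derivation:
Check each piece cell at anchor (4, 2):
  offset (0,0) -> (4,2): empty -> OK
  offset (0,1) -> (4,3): occupied ('#') -> FAIL
  offset (1,1) -> (5,3): occupied ('#') -> FAIL
  offset (1,2) -> (5,4): empty -> OK
All cells valid: no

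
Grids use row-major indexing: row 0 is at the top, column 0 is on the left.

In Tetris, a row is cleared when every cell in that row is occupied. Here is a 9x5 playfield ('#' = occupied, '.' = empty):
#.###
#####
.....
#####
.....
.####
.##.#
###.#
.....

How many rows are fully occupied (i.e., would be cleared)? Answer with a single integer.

Answer: 2

Derivation:
Check each row:
  row 0: 1 empty cell -> not full
  row 1: 0 empty cells -> FULL (clear)
  row 2: 5 empty cells -> not full
  row 3: 0 empty cells -> FULL (clear)
  row 4: 5 empty cells -> not full
  row 5: 1 empty cell -> not full
  row 6: 2 empty cells -> not full
  row 7: 1 empty cell -> not full
  row 8: 5 empty cells -> not full
Total rows cleared: 2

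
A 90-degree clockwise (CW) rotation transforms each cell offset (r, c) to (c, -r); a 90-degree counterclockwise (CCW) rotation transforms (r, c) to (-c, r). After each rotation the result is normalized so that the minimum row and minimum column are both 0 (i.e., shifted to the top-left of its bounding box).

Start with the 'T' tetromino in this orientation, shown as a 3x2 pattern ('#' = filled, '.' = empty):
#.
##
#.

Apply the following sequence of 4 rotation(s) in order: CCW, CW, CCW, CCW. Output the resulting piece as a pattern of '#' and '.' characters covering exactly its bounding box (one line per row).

Answer: .#
##
.#

Derivation:
Start:
#.
##
#.
After rotation 1 (CCW):
.#.
###
After rotation 2 (CW):
#.
##
#.
After rotation 3 (CCW):
.#.
###
After rotation 4 (CCW):
.#
##
.#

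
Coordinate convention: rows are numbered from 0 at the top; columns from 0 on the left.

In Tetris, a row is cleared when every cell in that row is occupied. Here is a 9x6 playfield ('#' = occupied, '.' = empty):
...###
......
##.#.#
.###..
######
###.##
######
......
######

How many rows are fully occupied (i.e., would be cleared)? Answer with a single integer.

Check each row:
  row 0: 3 empty cells -> not full
  row 1: 6 empty cells -> not full
  row 2: 2 empty cells -> not full
  row 3: 3 empty cells -> not full
  row 4: 0 empty cells -> FULL (clear)
  row 5: 1 empty cell -> not full
  row 6: 0 empty cells -> FULL (clear)
  row 7: 6 empty cells -> not full
  row 8: 0 empty cells -> FULL (clear)
Total rows cleared: 3

Answer: 3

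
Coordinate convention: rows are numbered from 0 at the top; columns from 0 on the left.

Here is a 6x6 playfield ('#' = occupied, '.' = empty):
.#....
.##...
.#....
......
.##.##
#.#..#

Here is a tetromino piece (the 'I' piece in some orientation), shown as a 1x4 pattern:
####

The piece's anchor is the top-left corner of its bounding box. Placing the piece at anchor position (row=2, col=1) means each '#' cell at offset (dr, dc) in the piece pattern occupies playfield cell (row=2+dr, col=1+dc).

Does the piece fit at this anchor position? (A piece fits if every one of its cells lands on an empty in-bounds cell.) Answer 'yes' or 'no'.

Check each piece cell at anchor (2, 1):
  offset (0,0) -> (2,1): occupied ('#') -> FAIL
  offset (0,1) -> (2,2): empty -> OK
  offset (0,2) -> (2,3): empty -> OK
  offset (0,3) -> (2,4): empty -> OK
All cells valid: no

Answer: no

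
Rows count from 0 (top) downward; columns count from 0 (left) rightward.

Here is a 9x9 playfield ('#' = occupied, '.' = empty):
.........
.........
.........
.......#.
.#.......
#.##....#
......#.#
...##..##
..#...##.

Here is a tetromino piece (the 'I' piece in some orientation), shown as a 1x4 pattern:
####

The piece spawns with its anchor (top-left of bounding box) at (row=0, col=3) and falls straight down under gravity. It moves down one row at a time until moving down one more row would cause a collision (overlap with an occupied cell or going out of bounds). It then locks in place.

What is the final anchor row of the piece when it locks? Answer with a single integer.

Spawn at (row=0, col=3). Try each row:
  row 0: fits
  row 1: fits
  row 2: fits
  row 3: fits
  row 4: fits
  row 5: blocked -> lock at row 4

Answer: 4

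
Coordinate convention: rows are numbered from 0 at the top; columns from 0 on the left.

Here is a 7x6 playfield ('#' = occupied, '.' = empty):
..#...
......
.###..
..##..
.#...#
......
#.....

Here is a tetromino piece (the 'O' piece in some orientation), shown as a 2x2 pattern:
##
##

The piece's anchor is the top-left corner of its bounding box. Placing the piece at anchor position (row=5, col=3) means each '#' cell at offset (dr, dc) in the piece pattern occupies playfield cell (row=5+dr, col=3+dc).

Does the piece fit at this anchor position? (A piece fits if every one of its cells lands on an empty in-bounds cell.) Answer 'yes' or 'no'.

Check each piece cell at anchor (5, 3):
  offset (0,0) -> (5,3): empty -> OK
  offset (0,1) -> (5,4): empty -> OK
  offset (1,0) -> (6,3): empty -> OK
  offset (1,1) -> (6,4): empty -> OK
All cells valid: yes

Answer: yes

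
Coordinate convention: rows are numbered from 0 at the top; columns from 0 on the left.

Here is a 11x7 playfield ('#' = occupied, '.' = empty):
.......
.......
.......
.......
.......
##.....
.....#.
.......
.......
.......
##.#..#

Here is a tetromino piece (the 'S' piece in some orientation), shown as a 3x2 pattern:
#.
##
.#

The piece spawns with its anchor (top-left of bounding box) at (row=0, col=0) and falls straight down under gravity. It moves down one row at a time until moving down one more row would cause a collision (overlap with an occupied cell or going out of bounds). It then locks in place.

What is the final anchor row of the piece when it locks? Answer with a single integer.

Spawn at (row=0, col=0). Try each row:
  row 0: fits
  row 1: fits
  row 2: fits
  row 3: blocked -> lock at row 2

Answer: 2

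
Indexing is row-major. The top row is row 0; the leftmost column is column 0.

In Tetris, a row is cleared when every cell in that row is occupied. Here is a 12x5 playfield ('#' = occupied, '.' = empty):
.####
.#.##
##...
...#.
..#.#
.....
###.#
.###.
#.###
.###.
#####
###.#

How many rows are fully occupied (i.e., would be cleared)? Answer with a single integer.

Answer: 1

Derivation:
Check each row:
  row 0: 1 empty cell -> not full
  row 1: 2 empty cells -> not full
  row 2: 3 empty cells -> not full
  row 3: 4 empty cells -> not full
  row 4: 3 empty cells -> not full
  row 5: 5 empty cells -> not full
  row 6: 1 empty cell -> not full
  row 7: 2 empty cells -> not full
  row 8: 1 empty cell -> not full
  row 9: 2 empty cells -> not full
  row 10: 0 empty cells -> FULL (clear)
  row 11: 1 empty cell -> not full
Total rows cleared: 1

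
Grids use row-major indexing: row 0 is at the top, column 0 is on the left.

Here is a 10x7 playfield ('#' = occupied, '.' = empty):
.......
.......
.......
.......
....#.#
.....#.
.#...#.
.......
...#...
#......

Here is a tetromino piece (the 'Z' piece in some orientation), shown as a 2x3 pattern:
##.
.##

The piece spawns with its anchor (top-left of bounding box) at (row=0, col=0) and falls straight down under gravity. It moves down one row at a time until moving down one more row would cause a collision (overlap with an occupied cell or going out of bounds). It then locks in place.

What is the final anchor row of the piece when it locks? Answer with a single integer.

Answer: 4

Derivation:
Spawn at (row=0, col=0). Try each row:
  row 0: fits
  row 1: fits
  row 2: fits
  row 3: fits
  row 4: fits
  row 5: blocked -> lock at row 4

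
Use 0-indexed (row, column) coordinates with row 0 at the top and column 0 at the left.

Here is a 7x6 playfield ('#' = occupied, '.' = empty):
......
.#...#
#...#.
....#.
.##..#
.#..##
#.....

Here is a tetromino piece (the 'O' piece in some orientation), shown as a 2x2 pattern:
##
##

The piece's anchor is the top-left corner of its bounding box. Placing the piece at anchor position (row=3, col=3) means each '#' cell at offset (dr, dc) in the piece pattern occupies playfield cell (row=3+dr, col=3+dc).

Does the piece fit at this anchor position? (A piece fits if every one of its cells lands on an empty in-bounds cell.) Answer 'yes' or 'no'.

Check each piece cell at anchor (3, 3):
  offset (0,0) -> (3,3): empty -> OK
  offset (0,1) -> (3,4): occupied ('#') -> FAIL
  offset (1,0) -> (4,3): empty -> OK
  offset (1,1) -> (4,4): empty -> OK
All cells valid: no

Answer: no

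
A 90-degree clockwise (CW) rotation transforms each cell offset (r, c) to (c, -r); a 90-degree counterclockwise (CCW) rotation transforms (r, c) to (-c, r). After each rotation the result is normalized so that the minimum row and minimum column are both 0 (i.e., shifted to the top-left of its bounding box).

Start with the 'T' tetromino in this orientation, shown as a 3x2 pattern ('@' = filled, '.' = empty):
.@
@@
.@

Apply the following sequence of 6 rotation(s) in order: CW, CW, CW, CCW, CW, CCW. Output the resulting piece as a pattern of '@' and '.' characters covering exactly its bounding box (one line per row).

Start:
.@
@@
.@
After rotation 1 (CW):
.@.
@@@
After rotation 2 (CW):
@.
@@
@.
After rotation 3 (CW):
@@@
.@.
After rotation 4 (CCW):
@.
@@
@.
After rotation 5 (CW):
@@@
.@.
After rotation 6 (CCW):
@.
@@
@.

Answer: @.
@@
@.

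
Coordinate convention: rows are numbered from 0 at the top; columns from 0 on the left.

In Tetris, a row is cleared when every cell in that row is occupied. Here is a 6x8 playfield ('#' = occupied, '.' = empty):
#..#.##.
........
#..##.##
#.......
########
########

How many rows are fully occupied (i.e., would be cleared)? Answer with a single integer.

Answer: 2

Derivation:
Check each row:
  row 0: 4 empty cells -> not full
  row 1: 8 empty cells -> not full
  row 2: 3 empty cells -> not full
  row 3: 7 empty cells -> not full
  row 4: 0 empty cells -> FULL (clear)
  row 5: 0 empty cells -> FULL (clear)
Total rows cleared: 2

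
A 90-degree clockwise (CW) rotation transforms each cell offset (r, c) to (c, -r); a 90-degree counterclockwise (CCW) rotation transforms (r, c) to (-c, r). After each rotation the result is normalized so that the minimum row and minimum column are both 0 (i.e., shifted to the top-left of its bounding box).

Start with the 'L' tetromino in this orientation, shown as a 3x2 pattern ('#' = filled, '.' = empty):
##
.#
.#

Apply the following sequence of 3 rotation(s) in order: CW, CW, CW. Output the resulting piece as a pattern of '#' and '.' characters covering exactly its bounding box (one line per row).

Answer: ###
#..

Derivation:
Start:
##
.#
.#
After rotation 1 (CW):
..#
###
After rotation 2 (CW):
#.
#.
##
After rotation 3 (CW):
###
#..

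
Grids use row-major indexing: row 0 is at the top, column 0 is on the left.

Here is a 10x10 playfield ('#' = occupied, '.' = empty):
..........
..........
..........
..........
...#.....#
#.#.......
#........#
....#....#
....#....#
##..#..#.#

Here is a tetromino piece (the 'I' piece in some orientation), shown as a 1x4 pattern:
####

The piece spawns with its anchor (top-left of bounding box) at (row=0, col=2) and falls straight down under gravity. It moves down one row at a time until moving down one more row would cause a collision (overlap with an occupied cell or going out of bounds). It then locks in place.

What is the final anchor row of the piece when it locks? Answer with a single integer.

Answer: 3

Derivation:
Spawn at (row=0, col=2). Try each row:
  row 0: fits
  row 1: fits
  row 2: fits
  row 3: fits
  row 4: blocked -> lock at row 3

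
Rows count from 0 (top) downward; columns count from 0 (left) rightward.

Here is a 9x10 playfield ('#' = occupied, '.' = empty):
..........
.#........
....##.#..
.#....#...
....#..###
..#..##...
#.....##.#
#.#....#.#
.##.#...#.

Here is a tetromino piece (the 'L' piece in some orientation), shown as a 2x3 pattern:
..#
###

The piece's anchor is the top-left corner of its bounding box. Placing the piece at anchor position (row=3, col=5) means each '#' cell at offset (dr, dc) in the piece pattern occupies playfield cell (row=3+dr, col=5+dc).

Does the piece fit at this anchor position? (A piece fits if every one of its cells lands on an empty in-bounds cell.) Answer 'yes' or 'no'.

Answer: no

Derivation:
Check each piece cell at anchor (3, 5):
  offset (0,2) -> (3,7): empty -> OK
  offset (1,0) -> (4,5): empty -> OK
  offset (1,1) -> (4,6): empty -> OK
  offset (1,2) -> (4,7): occupied ('#') -> FAIL
All cells valid: no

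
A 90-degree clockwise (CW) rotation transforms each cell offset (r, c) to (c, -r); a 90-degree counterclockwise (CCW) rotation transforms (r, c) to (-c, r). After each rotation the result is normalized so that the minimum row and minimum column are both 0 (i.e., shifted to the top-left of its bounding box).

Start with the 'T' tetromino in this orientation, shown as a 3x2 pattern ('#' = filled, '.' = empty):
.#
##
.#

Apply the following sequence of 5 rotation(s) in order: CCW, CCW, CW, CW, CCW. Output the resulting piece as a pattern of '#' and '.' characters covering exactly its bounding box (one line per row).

Answer: ###
.#.

Derivation:
Start:
.#
##
.#
After rotation 1 (CCW):
###
.#.
After rotation 2 (CCW):
#.
##
#.
After rotation 3 (CW):
###
.#.
After rotation 4 (CW):
.#
##
.#
After rotation 5 (CCW):
###
.#.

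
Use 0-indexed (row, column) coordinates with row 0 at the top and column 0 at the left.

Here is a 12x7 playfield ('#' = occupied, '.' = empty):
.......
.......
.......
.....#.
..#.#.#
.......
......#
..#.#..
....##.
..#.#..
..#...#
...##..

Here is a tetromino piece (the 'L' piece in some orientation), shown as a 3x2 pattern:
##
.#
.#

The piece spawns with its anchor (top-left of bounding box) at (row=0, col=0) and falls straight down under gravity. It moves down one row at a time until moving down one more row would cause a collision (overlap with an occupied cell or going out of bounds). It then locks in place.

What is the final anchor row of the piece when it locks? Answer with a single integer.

Answer: 9

Derivation:
Spawn at (row=0, col=0). Try each row:
  row 0: fits
  row 1: fits
  row 2: fits
  row 3: fits
  row 4: fits
  row 5: fits
  row 6: fits
  row 7: fits
  row 8: fits
  row 9: fits
  row 10: blocked -> lock at row 9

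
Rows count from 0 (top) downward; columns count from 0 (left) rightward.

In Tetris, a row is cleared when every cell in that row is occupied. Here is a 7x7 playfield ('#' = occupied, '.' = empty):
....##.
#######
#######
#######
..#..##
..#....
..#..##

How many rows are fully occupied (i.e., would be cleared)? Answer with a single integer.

Check each row:
  row 0: 5 empty cells -> not full
  row 1: 0 empty cells -> FULL (clear)
  row 2: 0 empty cells -> FULL (clear)
  row 3: 0 empty cells -> FULL (clear)
  row 4: 4 empty cells -> not full
  row 5: 6 empty cells -> not full
  row 6: 4 empty cells -> not full
Total rows cleared: 3

Answer: 3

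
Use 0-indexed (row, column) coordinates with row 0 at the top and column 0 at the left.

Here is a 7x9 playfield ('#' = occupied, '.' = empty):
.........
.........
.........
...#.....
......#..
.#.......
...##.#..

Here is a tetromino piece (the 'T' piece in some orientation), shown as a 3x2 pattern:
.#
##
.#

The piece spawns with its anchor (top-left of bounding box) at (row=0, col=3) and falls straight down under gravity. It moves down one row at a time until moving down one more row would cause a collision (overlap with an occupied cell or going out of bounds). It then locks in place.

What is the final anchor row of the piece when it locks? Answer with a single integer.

Spawn at (row=0, col=3). Try each row:
  row 0: fits
  row 1: fits
  row 2: blocked -> lock at row 1

Answer: 1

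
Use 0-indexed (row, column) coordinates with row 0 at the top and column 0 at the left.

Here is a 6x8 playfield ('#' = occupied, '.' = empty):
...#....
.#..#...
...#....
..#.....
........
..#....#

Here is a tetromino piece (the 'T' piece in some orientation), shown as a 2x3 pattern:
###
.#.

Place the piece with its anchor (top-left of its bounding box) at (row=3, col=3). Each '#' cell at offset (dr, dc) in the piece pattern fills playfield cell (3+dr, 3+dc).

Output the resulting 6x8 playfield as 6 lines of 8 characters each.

Fill (3+0,3+0) = (3,3)
Fill (3+0,3+1) = (3,4)
Fill (3+0,3+2) = (3,5)
Fill (3+1,3+1) = (4,4)

Answer: ...#....
.#..#...
...#....
..####..
....#...
..#....#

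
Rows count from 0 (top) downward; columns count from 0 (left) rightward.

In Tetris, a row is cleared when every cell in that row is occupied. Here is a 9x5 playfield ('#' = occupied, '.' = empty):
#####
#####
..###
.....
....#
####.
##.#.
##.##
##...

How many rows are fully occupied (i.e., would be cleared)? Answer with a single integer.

Check each row:
  row 0: 0 empty cells -> FULL (clear)
  row 1: 0 empty cells -> FULL (clear)
  row 2: 2 empty cells -> not full
  row 3: 5 empty cells -> not full
  row 4: 4 empty cells -> not full
  row 5: 1 empty cell -> not full
  row 6: 2 empty cells -> not full
  row 7: 1 empty cell -> not full
  row 8: 3 empty cells -> not full
Total rows cleared: 2

Answer: 2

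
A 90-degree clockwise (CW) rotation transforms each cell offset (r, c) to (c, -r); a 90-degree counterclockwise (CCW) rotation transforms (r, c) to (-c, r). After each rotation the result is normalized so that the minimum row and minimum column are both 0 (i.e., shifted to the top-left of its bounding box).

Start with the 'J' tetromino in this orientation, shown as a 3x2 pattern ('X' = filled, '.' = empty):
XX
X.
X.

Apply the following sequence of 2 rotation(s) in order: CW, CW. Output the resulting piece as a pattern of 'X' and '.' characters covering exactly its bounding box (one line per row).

Start:
XX
X.
X.
After rotation 1 (CW):
XXX
..X
After rotation 2 (CW):
.X
.X
XX

Answer: .X
.X
XX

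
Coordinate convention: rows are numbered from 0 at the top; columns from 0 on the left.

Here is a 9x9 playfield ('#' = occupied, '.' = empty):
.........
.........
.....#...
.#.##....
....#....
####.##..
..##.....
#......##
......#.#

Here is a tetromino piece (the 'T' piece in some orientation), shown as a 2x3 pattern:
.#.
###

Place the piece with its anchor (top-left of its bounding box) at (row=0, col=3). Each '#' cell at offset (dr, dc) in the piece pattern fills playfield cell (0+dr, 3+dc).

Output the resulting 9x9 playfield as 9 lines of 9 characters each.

Answer: ....#....
...###...
.....#...
.#.##....
....#....
####.##..
..##.....
#......##
......#.#

Derivation:
Fill (0+0,3+1) = (0,4)
Fill (0+1,3+0) = (1,3)
Fill (0+1,3+1) = (1,4)
Fill (0+1,3+2) = (1,5)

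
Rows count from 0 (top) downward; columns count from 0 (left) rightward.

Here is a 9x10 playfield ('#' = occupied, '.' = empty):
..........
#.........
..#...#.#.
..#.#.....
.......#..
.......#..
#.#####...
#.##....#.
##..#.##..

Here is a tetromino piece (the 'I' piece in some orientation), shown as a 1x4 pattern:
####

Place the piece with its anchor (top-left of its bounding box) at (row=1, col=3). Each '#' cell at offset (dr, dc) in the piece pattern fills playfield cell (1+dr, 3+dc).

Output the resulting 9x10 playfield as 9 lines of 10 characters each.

Fill (1+0,3+0) = (1,3)
Fill (1+0,3+1) = (1,4)
Fill (1+0,3+2) = (1,5)
Fill (1+0,3+3) = (1,6)

Answer: ..........
#..####...
..#...#.#.
..#.#.....
.......#..
.......#..
#.#####...
#.##....#.
##..#.##..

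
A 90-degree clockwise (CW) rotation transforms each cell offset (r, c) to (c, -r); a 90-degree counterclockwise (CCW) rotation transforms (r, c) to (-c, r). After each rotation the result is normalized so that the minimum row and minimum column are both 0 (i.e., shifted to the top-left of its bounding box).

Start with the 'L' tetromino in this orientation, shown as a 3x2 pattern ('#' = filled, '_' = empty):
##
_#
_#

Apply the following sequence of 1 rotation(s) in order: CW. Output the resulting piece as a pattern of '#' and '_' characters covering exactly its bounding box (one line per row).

Answer: __#
###

Derivation:
Start:
##
_#
_#
After rotation 1 (CW):
__#
###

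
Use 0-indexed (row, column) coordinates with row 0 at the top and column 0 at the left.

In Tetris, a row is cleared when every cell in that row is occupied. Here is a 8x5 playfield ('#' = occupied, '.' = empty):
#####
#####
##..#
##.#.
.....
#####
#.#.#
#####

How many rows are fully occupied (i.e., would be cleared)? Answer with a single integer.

Answer: 4

Derivation:
Check each row:
  row 0: 0 empty cells -> FULL (clear)
  row 1: 0 empty cells -> FULL (clear)
  row 2: 2 empty cells -> not full
  row 3: 2 empty cells -> not full
  row 4: 5 empty cells -> not full
  row 5: 0 empty cells -> FULL (clear)
  row 6: 2 empty cells -> not full
  row 7: 0 empty cells -> FULL (clear)
Total rows cleared: 4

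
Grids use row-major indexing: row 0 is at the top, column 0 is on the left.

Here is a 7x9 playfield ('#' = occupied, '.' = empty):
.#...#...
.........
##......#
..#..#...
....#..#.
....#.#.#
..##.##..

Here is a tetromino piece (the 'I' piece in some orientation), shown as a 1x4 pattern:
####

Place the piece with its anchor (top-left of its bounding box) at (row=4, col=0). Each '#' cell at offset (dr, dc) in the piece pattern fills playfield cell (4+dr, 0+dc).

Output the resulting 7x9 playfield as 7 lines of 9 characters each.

Answer: .#...#...
.........
##......#
..#..#...
#####..#.
....#.#.#
..##.##..

Derivation:
Fill (4+0,0+0) = (4,0)
Fill (4+0,0+1) = (4,1)
Fill (4+0,0+2) = (4,2)
Fill (4+0,0+3) = (4,3)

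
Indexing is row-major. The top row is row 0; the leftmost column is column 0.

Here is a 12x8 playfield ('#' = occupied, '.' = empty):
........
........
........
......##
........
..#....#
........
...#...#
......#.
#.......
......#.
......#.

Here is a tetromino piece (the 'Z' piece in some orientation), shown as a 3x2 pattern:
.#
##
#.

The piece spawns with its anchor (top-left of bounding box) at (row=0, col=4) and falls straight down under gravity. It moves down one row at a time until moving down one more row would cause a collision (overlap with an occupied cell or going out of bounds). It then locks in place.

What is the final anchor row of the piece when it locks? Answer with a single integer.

Spawn at (row=0, col=4). Try each row:
  row 0: fits
  row 1: fits
  row 2: fits
  row 3: fits
  row 4: fits
  row 5: fits
  row 6: fits
  row 7: fits
  row 8: fits
  row 9: fits
  row 10: blocked -> lock at row 9

Answer: 9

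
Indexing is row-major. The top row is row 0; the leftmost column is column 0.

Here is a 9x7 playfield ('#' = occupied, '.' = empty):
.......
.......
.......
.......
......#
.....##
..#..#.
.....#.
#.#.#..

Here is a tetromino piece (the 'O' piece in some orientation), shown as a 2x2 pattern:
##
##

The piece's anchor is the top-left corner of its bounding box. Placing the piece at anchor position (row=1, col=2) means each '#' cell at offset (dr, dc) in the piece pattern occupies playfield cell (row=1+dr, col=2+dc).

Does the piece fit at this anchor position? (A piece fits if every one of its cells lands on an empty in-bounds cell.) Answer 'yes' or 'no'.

Check each piece cell at anchor (1, 2):
  offset (0,0) -> (1,2): empty -> OK
  offset (0,1) -> (1,3): empty -> OK
  offset (1,0) -> (2,2): empty -> OK
  offset (1,1) -> (2,3): empty -> OK
All cells valid: yes

Answer: yes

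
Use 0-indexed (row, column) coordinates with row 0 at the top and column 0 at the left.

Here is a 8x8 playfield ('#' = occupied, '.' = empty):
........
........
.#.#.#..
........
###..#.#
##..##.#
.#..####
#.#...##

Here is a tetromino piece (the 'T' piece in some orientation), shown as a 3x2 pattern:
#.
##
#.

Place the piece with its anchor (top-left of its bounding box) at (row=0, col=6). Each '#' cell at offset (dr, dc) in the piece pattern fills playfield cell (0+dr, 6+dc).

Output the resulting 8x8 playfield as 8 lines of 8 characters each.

Answer: ......#.
......##
.#.#.##.
........
###..#.#
##..##.#
.#..####
#.#...##

Derivation:
Fill (0+0,6+0) = (0,6)
Fill (0+1,6+0) = (1,6)
Fill (0+1,6+1) = (1,7)
Fill (0+2,6+0) = (2,6)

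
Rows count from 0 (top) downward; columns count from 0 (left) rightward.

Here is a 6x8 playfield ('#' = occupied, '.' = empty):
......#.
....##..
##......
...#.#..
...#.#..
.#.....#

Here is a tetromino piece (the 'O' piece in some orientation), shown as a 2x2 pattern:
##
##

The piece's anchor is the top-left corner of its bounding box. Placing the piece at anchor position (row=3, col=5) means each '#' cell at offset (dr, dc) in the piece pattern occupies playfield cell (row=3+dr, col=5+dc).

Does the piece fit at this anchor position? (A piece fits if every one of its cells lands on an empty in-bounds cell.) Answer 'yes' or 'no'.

Answer: no

Derivation:
Check each piece cell at anchor (3, 5):
  offset (0,0) -> (3,5): occupied ('#') -> FAIL
  offset (0,1) -> (3,6): empty -> OK
  offset (1,0) -> (4,5): occupied ('#') -> FAIL
  offset (1,1) -> (4,6): empty -> OK
All cells valid: no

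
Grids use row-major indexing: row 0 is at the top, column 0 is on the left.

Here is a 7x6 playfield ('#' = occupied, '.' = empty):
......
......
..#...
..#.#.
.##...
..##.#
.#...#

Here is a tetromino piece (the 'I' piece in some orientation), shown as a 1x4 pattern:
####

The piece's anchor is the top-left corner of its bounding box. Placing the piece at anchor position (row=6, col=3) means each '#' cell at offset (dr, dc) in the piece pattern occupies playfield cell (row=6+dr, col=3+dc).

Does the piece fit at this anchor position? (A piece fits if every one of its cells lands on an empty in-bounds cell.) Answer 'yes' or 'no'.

Answer: no

Derivation:
Check each piece cell at anchor (6, 3):
  offset (0,0) -> (6,3): empty -> OK
  offset (0,1) -> (6,4): empty -> OK
  offset (0,2) -> (6,5): occupied ('#') -> FAIL
  offset (0,3) -> (6,6): out of bounds -> FAIL
All cells valid: no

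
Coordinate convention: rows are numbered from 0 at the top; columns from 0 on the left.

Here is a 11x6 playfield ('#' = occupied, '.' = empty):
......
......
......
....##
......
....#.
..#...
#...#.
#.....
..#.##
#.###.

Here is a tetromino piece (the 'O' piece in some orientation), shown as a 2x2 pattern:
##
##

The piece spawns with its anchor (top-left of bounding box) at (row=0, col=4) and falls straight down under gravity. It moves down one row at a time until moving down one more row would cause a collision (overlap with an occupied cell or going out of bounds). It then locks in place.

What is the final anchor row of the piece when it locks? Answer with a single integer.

Spawn at (row=0, col=4). Try each row:
  row 0: fits
  row 1: fits
  row 2: blocked -> lock at row 1

Answer: 1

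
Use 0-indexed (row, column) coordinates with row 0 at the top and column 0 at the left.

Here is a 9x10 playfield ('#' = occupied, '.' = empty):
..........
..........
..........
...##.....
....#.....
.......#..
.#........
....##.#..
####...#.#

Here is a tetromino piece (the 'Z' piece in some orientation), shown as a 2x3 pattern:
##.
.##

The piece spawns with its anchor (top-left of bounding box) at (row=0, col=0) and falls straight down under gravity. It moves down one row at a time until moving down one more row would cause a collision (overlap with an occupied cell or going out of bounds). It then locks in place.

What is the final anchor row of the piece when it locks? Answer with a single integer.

Answer: 4

Derivation:
Spawn at (row=0, col=0). Try each row:
  row 0: fits
  row 1: fits
  row 2: fits
  row 3: fits
  row 4: fits
  row 5: blocked -> lock at row 4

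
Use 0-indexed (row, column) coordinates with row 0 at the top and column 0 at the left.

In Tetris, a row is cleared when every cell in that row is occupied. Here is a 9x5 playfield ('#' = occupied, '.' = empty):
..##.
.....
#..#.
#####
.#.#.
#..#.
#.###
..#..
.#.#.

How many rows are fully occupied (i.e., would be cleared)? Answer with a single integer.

Check each row:
  row 0: 3 empty cells -> not full
  row 1: 5 empty cells -> not full
  row 2: 3 empty cells -> not full
  row 3: 0 empty cells -> FULL (clear)
  row 4: 3 empty cells -> not full
  row 5: 3 empty cells -> not full
  row 6: 1 empty cell -> not full
  row 7: 4 empty cells -> not full
  row 8: 3 empty cells -> not full
Total rows cleared: 1

Answer: 1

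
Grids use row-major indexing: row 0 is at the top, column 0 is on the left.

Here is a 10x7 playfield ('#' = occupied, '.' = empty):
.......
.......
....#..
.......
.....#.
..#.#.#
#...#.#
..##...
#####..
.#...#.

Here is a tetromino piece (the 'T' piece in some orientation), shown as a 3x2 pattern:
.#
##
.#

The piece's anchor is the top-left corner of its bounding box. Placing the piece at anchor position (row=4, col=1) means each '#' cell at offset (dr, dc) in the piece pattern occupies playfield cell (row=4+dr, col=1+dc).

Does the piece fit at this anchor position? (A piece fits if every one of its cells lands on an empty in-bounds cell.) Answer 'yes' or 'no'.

Answer: no

Derivation:
Check each piece cell at anchor (4, 1):
  offset (0,1) -> (4,2): empty -> OK
  offset (1,0) -> (5,1): empty -> OK
  offset (1,1) -> (5,2): occupied ('#') -> FAIL
  offset (2,1) -> (6,2): empty -> OK
All cells valid: no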